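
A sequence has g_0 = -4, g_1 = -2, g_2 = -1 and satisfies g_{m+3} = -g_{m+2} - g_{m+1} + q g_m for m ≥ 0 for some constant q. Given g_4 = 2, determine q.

g_3 = 3 - 4q
g_4 = -2 + 2q
So -2 + 2q = 2, giving q = 2.

2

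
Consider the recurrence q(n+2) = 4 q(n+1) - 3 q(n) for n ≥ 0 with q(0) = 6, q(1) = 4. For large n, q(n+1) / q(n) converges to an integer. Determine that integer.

3

The characteristic equation is r^2 - 4r + 3 = 0, which factors as (r - 3)(r - 1) = 0.
So the roots are 3 and 1. Since |3| > |1| and the coefficient of 3^n is non-zero, the ratio tends to 3.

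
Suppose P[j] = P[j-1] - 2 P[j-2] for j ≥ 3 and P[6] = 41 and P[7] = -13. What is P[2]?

-5

Rearranging, P[j-2] = (P[j] - P[j-1]) / -2.
P[5] = (-13 - 41) / -2 = -54/-2 = 27
P[4] = (41 - 27) / -2 = 14/-2 = -7
P[3] = (27 - (-7)) / -2 = 34/-2 = -17
P[2] = (-7 - (-17)) / -2 = 10/-2 = -5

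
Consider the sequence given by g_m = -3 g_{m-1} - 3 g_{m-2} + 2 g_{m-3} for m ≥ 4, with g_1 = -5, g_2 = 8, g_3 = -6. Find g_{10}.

g_4 = -3*(-6) - 3*8 + 2*(-5) = -16
g_5 = -3*(-16) - 3*(-6) + 2*8 = 82
g_6 = -3*82 - 3*(-16) + 2*(-6) = -210
g_7 = -3*(-210) - 3*82 + 2*(-16) = 352
g_8 = -3*352 - 3*(-210) + 2*82 = -262
g_9 = -3*(-262) - 3*352 + 2*(-210) = -690
g_{10} = -3*(-690) - 3*(-262) + 2*352 = 3560

3560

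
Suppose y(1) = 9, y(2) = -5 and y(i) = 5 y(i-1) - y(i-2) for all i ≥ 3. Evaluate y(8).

-87005

y(3) = 5(-5) - 9 = -34
y(4) = 5(-34) - (-5) = -165
y(5) = 5(-165) - (-34) = -791
y(6) = 5(-791) - (-165) = -3790
y(7) = 5(-3790) - (-791) = -18159
y(8) = 5(-18159) - (-3790) = -87005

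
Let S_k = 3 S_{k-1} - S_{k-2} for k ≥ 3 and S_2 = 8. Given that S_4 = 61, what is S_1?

1

Let S_1 = y.
S_3 = 24 - y
S_4 = 64 - 3y
So 64 - 3y = 61, giving y = 1.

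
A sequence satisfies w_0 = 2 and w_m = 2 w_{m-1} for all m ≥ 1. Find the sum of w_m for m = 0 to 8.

w_1 = 2*2 = 4
w_2 = 2*4 = 8
w_3 = 2*8 = 16
w_4 = 2*16 = 32
w_5 = 2*32 = 64
w_6 = 2*64 = 128
w_7 = 2*128 = 256
w_8 = 2*256 = 512
Sum = 2 + 4 + 8 + 16 + 32 + 64 + 128 + 256 + 512 = 1022

1022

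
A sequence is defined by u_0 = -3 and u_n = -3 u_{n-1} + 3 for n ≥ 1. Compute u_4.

u_1 = -3·(-3) + 3 = 12
u_2 = -3·12 + 3 = -33
u_3 = -3·(-33) + 3 = 102
u_4 = -3·102 + 3 = -303

-303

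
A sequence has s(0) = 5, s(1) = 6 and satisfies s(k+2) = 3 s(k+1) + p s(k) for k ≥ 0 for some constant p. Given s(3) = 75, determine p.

s(2) = 18 + 5p
s(3) = 54 + 21p
So 54 + 21p = 75, giving p = 1.

1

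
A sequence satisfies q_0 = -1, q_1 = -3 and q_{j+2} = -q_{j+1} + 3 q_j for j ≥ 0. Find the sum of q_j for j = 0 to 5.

q_2 = -(-3) + 3*(-1) = 0
q_3 = -0 + 3*(-3) = -9
q_4 = -(-9) + 3*0 = 9
q_5 = -9 + 3*(-9) = -36
Sum = (-1) + (-3) + 0 + (-9) + 9 + (-36) = -40

-40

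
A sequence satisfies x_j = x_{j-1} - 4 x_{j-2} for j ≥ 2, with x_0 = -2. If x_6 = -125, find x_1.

Let x_1 = y.
x_2 = 8 + y
x_3 = 8 - 3y
x_4 = -24 - 7y
x_5 = -56 + 5y
x_6 = 40 + 33y
So 40 + 33y = -125, giving y = -5.

-5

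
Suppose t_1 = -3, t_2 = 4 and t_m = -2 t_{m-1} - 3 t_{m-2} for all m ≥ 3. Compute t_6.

t_3 = -2(4) - 3(-3) = 1
t_4 = -2(1) - 3(4) = -14
t_5 = -2(-14) - 3(1) = 25
t_6 = -2(25) - 3(-14) = -8

-8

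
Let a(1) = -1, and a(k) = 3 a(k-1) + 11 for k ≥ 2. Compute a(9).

a(2) = 3·(-1) + 11 = 8
a(3) = 3·8 + 11 = 35
a(4) = 3·35 + 11 = 116
a(5) = 3·116 + 11 = 359
a(6) = 3·359 + 11 = 1088
a(7) = 3·1088 + 11 = 3275
a(8) = 3·3275 + 11 = 9836
a(9) = 3·9836 + 11 = 29519

29519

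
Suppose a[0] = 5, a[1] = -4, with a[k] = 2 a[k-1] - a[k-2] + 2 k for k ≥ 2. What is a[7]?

96

a[2] = 2*(-4) - 5 + 4 = -9
a[3] = 2*(-9) - (-4) + 6 = -8
a[4] = 2*(-8) - (-9) + 8 = 1
a[5] = 2*1 - (-8) + 10 = 20
a[6] = 2*20 - 1 + 12 = 51
a[7] = 2*51 - 20 + 14 = 96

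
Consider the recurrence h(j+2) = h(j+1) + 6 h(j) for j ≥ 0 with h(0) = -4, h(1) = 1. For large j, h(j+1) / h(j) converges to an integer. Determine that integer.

3

The characteristic equation is r^2 - r - 6 = 0, which factors as (r - 3)(r + 2) = 0.
So the roots are 3 and -2. Since |3| > |-2| and the coefficient of 3^j is non-zero, the ratio tends to 3.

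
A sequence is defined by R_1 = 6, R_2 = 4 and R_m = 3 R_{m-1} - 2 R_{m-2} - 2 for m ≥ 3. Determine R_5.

R_3 = 3·4 - 2·6 - 2 = -2
R_4 = 3·(-2) - 2·4 - 2 = -16
R_5 = 3·(-16) - 2·(-2) - 2 = -46

-46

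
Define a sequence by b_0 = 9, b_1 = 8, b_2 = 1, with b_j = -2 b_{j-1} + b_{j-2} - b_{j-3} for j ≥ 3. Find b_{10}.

b_3 = -2(1) + 8 - 9 = -3
b_4 = -2(-3) + 1 - 8 = -1
b_5 = -2(-1) + (-3) - 1 = -2
b_6 = -2(-2) + (-1) - (-3) = 6
b_7 = -2(6) + (-2) - (-1) = -13
b_8 = -2(-13) + 6 - (-2) = 34
b_9 = -2(34) + (-13) - 6 = -87
b_{10} = -2(-87) + 34 - (-13) = 221

221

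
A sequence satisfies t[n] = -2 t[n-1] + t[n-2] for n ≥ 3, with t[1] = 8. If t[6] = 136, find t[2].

8

Let t[2] = y.
t[3] = 8 - 2y
t[4] = -16 + 5y
t[5] = 40 - 12y
t[6] = -96 + 29y
So -96 + 29y = 136, giving y = 8.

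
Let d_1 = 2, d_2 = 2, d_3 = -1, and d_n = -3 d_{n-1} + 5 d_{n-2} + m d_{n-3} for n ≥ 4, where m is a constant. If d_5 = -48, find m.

d_4 = 13 + 2m
d_5 = -44 - 4m
So -44 - 4m = -48, giving m = 1.

1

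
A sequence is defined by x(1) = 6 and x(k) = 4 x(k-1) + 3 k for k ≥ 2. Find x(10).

x(2) = 4·6 + 6 = 30
x(3) = 4·30 + 9 = 129
x(4) = 4·129 + 12 = 528
x(5) = 4·528 + 15 = 2127
x(6) = 4·2127 + 18 = 8526
x(7) = 4·8526 + 21 = 34125
x(8) = 4·34125 + 24 = 136524
x(9) = 4·136524 + 27 = 546123
x(10) = 4·546123 + 30 = 2184522

2184522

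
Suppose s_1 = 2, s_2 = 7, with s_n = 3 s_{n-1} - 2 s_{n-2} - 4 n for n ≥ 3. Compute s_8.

-1199

s_3 = 3·7 - 2·2 - 12 = 5
s_4 = 3·5 - 2·7 - 16 = -15
s_5 = 3·(-15) - 2·5 - 20 = -75
s_6 = 3·(-75) - 2·(-15) - 24 = -219
s_7 = 3·(-219) - 2·(-75) - 28 = -535
s_8 = 3·(-535) - 2·(-219) - 32 = -1199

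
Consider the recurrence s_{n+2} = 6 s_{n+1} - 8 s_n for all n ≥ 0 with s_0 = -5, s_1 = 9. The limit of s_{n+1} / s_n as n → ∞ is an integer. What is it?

4

The characteristic equation is r^2 - 6r + 8 = 0, which factors as (r - 4)(r - 2) = 0.
So the roots are 4 and 2. Since |4| > |2| and the coefficient of 4^n is non-zero, the ratio tends to 4.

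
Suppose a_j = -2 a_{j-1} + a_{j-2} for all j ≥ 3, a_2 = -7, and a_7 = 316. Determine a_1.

Let a_1 = x.
a_3 = 14 + x
a_4 = -35 - 2x
a_5 = 84 + 5x
a_6 = -203 - 12x
a_7 = 490 + 29x
So 490 + 29x = 316, giving x = -6.

-6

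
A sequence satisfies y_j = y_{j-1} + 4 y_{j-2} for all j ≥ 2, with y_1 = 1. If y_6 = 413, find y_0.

3

Let y_0 = v.
y_2 = 1 + 4v
y_3 = 5 + 4v
y_4 = 9 + 20v
y_5 = 29 + 36v
y_6 = 65 + 116v
So 65 + 116v = 413, giving v = 3.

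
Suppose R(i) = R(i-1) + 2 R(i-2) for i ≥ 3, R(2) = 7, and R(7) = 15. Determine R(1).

Let R(1) = z.
R(3) = 7 + 2z
R(4) = 21 + 2z
R(5) = 35 + 6z
R(6) = 77 + 10z
R(7) = 147 + 22z
So 147 + 22z = 15, giving z = -6.

-6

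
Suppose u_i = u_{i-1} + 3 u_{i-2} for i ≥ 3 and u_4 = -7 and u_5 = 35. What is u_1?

Rearranging, u_{i-2} = (u_i - u_{i-1}) / 3.
u_3 = (35 - (-7)) / 3 = 42/3 = 14
u_2 = (-7 - 14) / 3 = -21/3 = -7
u_1 = (14 - (-7)) / 3 = 21/3 = 7

7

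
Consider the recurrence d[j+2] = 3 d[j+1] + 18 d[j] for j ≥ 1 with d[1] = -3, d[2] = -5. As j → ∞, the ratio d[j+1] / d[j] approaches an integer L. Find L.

The characteristic equation is r^2 - 3r - 18 = 0, which factors as (r - 6)(r + 3) = 0.
So the roots are 6 and -3. Since |6| > |-3| and the coefficient of 6^j is non-zero, the ratio tends to 6.

6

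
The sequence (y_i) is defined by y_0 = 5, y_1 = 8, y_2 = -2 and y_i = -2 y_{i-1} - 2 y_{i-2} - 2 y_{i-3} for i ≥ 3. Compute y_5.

y_3 = -2·(-2) - 2·8 - 2·5 = -22
y_4 = -2·(-22) - 2·(-2) - 2·8 = 32
y_5 = -2·32 - 2·(-22) - 2·(-2) = -16

-16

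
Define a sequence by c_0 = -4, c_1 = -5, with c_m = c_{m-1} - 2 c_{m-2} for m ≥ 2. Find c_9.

c_2 = (-5) - 2(-4) = 3
c_3 = 3 - 2(-5) = 13
c_4 = 13 - 2(3) = 7
c_5 = 7 - 2(13) = -19
c_6 = (-19) - 2(7) = -33
c_7 = (-33) - 2(-19) = 5
c_8 = 5 - 2(-33) = 71
c_9 = 71 - 2(5) = 61

61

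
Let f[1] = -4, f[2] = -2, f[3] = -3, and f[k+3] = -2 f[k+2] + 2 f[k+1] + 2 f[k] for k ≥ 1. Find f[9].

252

f[4] = -2·(-3) + 2·(-2) + 2·(-4) = -6
f[5] = -2·(-6) + 2·(-3) + 2·(-2) = 2
f[6] = -2·2 + 2·(-6) + 2·(-3) = -22
f[7] = -2·(-22) + 2·2 + 2·(-6) = 36
f[8] = -2·36 + 2·(-22) + 2·2 = -112
f[9] = -2·(-112) + 2·36 + 2·(-22) = 252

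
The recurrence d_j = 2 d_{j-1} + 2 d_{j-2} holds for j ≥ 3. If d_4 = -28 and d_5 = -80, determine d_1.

Rearranging, d_{j-2} = (d_j - 2 d_{j-1}) / 2.
d_3 = (-80 - 2(-28)) / 2 = -24/2 = -12
d_2 = (-28 - 2(-12)) / 2 = -4/2 = -2
d_1 = (-12 - 2(-2)) / 2 = -8/2 = -4

-4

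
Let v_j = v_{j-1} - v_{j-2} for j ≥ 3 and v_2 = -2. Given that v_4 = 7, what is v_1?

-7

Let v_1 = y.
v_3 = -2 - y
v_4 = -y
So -y = 7, giving y = -7.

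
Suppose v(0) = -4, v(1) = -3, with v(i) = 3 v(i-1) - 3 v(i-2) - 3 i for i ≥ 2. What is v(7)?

v(2) = 3*(-3) - 3*(-4) - 6 = -3
v(3) = 3*(-3) - 3*(-3) - 9 = -9
v(4) = 3*(-9) - 3*(-3) - 12 = -30
v(5) = 3*(-30) - 3*(-9) - 15 = -78
v(6) = 3*(-78) - 3*(-30) - 18 = -162
v(7) = 3*(-162) - 3*(-78) - 21 = -273

-273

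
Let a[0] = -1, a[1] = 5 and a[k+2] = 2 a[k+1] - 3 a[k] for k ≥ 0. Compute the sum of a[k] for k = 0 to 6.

a[2] = 2·5 - 3·(-1) = 13
a[3] = 2·13 - 3·5 = 11
a[4] = 2·11 - 3·13 = -17
a[5] = 2·(-17) - 3·11 = -67
a[6] = 2·(-67) - 3·(-17) = -83
Sum = (-1) + 5 + 13 + 11 + (-17) + (-67) + (-83) = -139

-139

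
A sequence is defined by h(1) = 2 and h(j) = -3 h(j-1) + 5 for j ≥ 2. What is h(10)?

h(2) = -3*2 + 5 = -1
h(3) = -3*(-1) + 5 = 8
h(4) = -3*8 + 5 = -19
h(5) = -3*(-19) + 5 = 62
h(6) = -3*62 + 5 = -181
h(7) = -3*(-181) + 5 = 548
h(8) = -3*548 + 5 = -1639
h(9) = -3*(-1639) + 5 = 4922
h(10) = -3*4922 + 5 = -14761

-14761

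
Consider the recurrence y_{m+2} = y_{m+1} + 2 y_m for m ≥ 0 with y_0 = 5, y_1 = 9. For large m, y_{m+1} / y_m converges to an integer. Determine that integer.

2

The characteristic equation is r^2 - r - 2 = 0, which factors as (r - 2)(r + 1) = 0.
So the roots are 2 and -1. Since |2| > |-1| and the coefficient of 2^m is non-zero, the ratio tends to 2.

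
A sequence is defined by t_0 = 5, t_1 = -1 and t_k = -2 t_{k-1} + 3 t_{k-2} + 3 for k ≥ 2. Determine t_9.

t_2 = -2(-1) + 3(5) + 3 = 20
t_3 = -2(20) + 3(-1) + 3 = -40
t_4 = -2(-40) + 3(20) + 3 = 143
t_5 = -2(143) + 3(-40) + 3 = -403
t_6 = -2(-403) + 3(143) + 3 = 1238
t_7 = -2(1238) + 3(-403) + 3 = -3682
t_8 = -2(-3682) + 3(1238) + 3 = 11081
t_9 = -2(11081) + 3(-3682) + 3 = -33205

-33205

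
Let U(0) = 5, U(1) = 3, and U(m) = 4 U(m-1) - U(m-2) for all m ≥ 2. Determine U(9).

67315

U(2) = 4*3 - 5 = 7
U(3) = 4*7 - 3 = 25
U(4) = 4*25 - 7 = 93
U(5) = 4*93 - 25 = 347
U(6) = 4*347 - 93 = 1295
U(7) = 4*1295 - 347 = 4833
U(8) = 4*4833 - 1295 = 18037
U(9) = 4*18037 - 4833 = 67315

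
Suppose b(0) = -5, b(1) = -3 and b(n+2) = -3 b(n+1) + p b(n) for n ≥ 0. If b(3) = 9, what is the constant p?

3

b(2) = 9 - 5p
b(3) = -27 + 12p
So -27 + 12p = 9, giving p = 3.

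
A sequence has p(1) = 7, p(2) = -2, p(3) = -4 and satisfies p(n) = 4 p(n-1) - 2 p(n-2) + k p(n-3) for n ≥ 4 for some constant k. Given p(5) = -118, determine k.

p(4) = -12 + 7k
p(5) = -40 + 26k
So -40 + 26k = -118, giving k = -3.

-3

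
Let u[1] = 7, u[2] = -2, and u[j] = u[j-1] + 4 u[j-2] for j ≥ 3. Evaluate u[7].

u[3] = (-2) + 4·7 = 26
u[4] = 26 + 4·(-2) = 18
u[5] = 18 + 4·26 = 122
u[6] = 122 + 4·18 = 194
u[7] = 194 + 4·122 = 682

682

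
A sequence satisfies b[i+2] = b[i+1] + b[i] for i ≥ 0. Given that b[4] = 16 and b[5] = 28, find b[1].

Rearranging, b[i-2] = b[i] - b[i-1].
b[3] = 28 - 16 = 12
b[2] = 16 - 12 = 4
b[1] = 12 - 4 = 8

8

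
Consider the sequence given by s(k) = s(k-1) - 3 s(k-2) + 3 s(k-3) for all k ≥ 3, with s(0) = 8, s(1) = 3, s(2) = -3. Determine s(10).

-663

s(3) = (-3) - 3*3 + 3*8 = 12
s(4) = 12 - 3*(-3) + 3*3 = 30
s(5) = 30 - 3*12 + 3*(-3) = -15
s(6) = (-15) - 3*30 + 3*12 = -69
s(7) = (-69) - 3*(-15) + 3*30 = 66
s(8) = 66 - 3*(-69) + 3*(-15) = 228
s(9) = 228 - 3*66 + 3*(-69) = -177
s(10) = (-177) - 3*228 + 3*66 = -663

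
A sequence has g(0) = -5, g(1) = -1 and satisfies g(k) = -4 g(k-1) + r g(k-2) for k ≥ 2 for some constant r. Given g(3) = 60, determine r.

g(2) = 4 - 5r
g(3) = -16 + 19r
So -16 + 19r = 60, giving r = 4.

4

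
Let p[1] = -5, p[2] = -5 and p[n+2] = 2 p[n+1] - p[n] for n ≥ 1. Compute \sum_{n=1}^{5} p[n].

p[3] = 2·(-5) - (-5) = -5
p[4] = 2·(-5) - (-5) = -5
p[5] = 2·(-5) - (-5) = -5
Sum = (-5) + (-5) + (-5) + (-5) + (-5) = -25

-25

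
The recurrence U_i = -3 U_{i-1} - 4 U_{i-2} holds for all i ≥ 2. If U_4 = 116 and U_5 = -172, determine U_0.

Rearranging, U_{i-2} = (U_i + 3 U_{i-1}) / -4.
U_3 = (-172 + 3(116)) / -4 = 176/-4 = -44
U_2 = (116 + 3(-44)) / -4 = -16/-4 = 4
U_1 = (-44 + 3(4)) / -4 = -32/-4 = 8
U_0 = (4 + 3(8)) / -4 = 28/-4 = -7

-7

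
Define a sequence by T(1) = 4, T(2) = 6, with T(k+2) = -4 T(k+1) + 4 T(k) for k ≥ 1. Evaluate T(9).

T(3) = -4(6) + 4(4) = -8
T(4) = -4(-8) + 4(6) = 56
T(5) = -4(56) + 4(-8) = -256
T(6) = -4(-256) + 4(56) = 1248
T(7) = -4(1248) + 4(-256) = -6016
T(8) = -4(-6016) + 4(1248) = 29056
T(9) = -4(29056) + 4(-6016) = -140288

-140288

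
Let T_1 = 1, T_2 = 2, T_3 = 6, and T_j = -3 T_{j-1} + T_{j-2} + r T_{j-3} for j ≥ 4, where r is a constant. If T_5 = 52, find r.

T_4 = -16 + r
T_5 = 54 - r
So 54 - r = 52, giving r = 2.

2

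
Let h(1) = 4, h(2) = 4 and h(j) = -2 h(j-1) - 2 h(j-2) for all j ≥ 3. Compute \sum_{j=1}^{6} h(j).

h(3) = -2(4) - 2(4) = -16
h(4) = -2(-16) - 2(4) = 24
h(5) = -2(24) - 2(-16) = -16
h(6) = -2(-16) - 2(24) = -16
Sum = 4 + 4 + (-16) + 24 + (-16) + (-16) = -16

-16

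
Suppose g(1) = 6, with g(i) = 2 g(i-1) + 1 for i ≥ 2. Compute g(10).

3583

g(2) = 2(6) + 1 = 13
g(3) = 2(13) + 1 = 27
g(4) = 2(27) + 1 = 55
g(5) = 2(55) + 1 = 111
g(6) = 2(111) + 1 = 223
g(7) = 2(223) + 1 = 447
g(8) = 2(447) + 1 = 895
g(9) = 2(895) + 1 = 1791
g(10) = 2(1791) + 1 = 3583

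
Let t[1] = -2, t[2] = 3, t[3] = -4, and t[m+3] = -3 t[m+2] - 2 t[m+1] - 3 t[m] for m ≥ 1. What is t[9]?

-1849

t[4] = -3(-4) - 2(3) - 3(-2) = 12
t[5] = -3(12) - 2(-4) - 3(3) = -37
t[6] = -3(-37) - 2(12) - 3(-4) = 99
t[7] = -3(99) - 2(-37) - 3(12) = -259
t[8] = -3(-259) - 2(99) - 3(-37) = 690
t[9] = -3(690) - 2(-259) - 3(99) = -1849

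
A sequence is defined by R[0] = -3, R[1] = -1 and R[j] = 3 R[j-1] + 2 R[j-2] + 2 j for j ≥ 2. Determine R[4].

R[2] = 3(-1) + 2(-3) + 4 = -5
R[3] = 3(-5) + 2(-1) + 6 = -11
R[4] = 3(-11) + 2(-5) + 8 = -35

-35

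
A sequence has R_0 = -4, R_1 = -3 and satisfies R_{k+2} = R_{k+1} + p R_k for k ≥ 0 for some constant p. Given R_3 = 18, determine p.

-3

R_2 = -3 - 4p
R_3 = -3 - 7p
So -3 - 7p = 18, giving p = -3.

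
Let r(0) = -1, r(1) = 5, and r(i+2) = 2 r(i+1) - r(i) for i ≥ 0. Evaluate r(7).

41

r(2) = 2·5 - (-1) = 11
r(3) = 2·11 - 5 = 17
r(4) = 2·17 - 11 = 23
r(5) = 2·23 - 17 = 29
r(6) = 2·29 - 23 = 35
r(7) = 2·35 - 29 = 41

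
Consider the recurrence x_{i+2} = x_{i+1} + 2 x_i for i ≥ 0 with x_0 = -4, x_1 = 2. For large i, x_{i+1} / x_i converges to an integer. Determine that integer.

The characteristic equation is r^2 - r - 2 = 0, which factors as (r - 2)(r + 1) = 0.
So the roots are 2 and -1. Since |2| > |-1| and the coefficient of 2^i is non-zero, the ratio tends to 2.

2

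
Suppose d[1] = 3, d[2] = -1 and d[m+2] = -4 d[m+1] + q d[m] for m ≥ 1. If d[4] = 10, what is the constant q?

-2

d[3] = 4 + 3q
d[4] = -16 - 13q
So -16 - 13q = 10, giving q = -2.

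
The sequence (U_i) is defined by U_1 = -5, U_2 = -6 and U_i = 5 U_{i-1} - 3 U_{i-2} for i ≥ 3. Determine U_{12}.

-6525417

U_3 = 5·(-6) - 3·(-5) = -15
U_4 = 5·(-15) - 3·(-6) = -57
U_5 = 5·(-57) - 3·(-15) = -240
U_6 = 5·(-240) - 3·(-57) = -1029
U_7 = 5·(-1029) - 3·(-240) = -4425
U_8 = 5·(-4425) - 3·(-1029) = -19038
U_9 = 5·(-19038) - 3·(-4425) = -81915
U_{10} = 5·(-81915) - 3·(-19038) = -352461
U_{11} = 5·(-352461) - 3·(-81915) = -1516560
U_{12} = 5·(-1516560) - 3·(-352461) = -6525417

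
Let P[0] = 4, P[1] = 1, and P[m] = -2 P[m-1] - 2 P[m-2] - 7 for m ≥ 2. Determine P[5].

P[2] = -2·1 - 2·4 - 7 = -17
P[3] = -2·(-17) - 2·1 - 7 = 25
P[4] = -2·25 - 2·(-17) - 7 = -23
P[5] = -2·(-23) - 2·25 - 7 = -11

-11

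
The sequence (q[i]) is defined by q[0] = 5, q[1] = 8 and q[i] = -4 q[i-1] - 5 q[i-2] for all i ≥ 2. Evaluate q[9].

q[2] = -4*8 - 5*5 = -57
q[3] = -4*(-57) - 5*8 = 188
q[4] = -4*188 - 5*(-57) = -467
q[5] = -4*(-467) - 5*188 = 928
q[6] = -4*928 - 5*(-467) = -1377
q[7] = -4*(-1377) - 5*928 = 868
q[8] = -4*868 - 5*(-1377) = 3413
q[9] = -4*3413 - 5*868 = -17992

-17992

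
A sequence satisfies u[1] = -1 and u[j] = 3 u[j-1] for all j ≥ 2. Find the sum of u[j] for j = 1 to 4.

-40

u[2] = 3·(-1) = -3
u[3] = 3·(-3) = -9
u[4] = 3·(-9) = -27
Sum = (-1) + (-3) + (-9) + (-27) = -40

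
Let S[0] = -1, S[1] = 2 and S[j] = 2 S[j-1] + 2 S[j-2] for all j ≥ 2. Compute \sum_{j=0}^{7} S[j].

S[2] = 2*2 + 2*(-1) = 2
S[3] = 2*2 + 2*2 = 8
S[4] = 2*8 + 2*2 = 20
S[5] = 2*20 + 2*8 = 56
S[6] = 2*56 + 2*20 = 152
S[7] = 2*152 + 2*56 = 416
Sum = (-1) + 2 + 2 + 8 + 20 + 56 + 152 + 416 = 655

655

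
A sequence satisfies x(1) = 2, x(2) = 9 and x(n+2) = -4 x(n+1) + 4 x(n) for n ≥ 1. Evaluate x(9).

x(3) = -4*9 + 4*2 = -28
x(4) = -4*(-28) + 4*9 = 148
x(5) = -4*148 + 4*(-28) = -704
x(6) = -4*(-704) + 4*148 = 3408
x(7) = -4*3408 + 4*(-704) = -16448
x(8) = -4*(-16448) + 4*3408 = 79424
x(9) = -4*79424 + 4*(-16448) = -383488

-383488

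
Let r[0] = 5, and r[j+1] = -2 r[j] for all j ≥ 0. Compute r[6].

r[1] = -2·5 = -10
r[2] = -2·(-10) = 20
r[3] = -2·20 = -40
r[4] = -2·(-40) = 80
r[5] = -2·80 = -160
r[6] = -2·(-160) = 320

320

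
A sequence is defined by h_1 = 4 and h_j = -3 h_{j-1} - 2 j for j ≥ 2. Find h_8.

-10666

h_2 = -3*4 - 4 = -16
h_3 = -3*(-16) - 6 = 42
h_4 = -3*42 - 8 = -134
h_5 = -3*(-134) - 10 = 392
h_6 = -3*392 - 12 = -1188
h_7 = -3*(-1188) - 14 = 3550
h_8 = -3*3550 - 16 = -10666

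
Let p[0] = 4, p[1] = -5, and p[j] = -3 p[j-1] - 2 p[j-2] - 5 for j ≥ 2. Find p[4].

p[2] = -3*(-5) - 2*4 - 5 = 2
p[3] = -3*2 - 2*(-5) - 5 = -1
p[4] = -3*(-1) - 2*2 - 5 = -6

-6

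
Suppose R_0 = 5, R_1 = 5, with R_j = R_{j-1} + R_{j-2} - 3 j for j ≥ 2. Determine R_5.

R_2 = 5 + 5 - 6 = 4
R_3 = 4 + 5 - 9 = 0
R_4 = 0 + 4 - 12 = -8
R_5 = (-8) + 0 - 15 = -23

-23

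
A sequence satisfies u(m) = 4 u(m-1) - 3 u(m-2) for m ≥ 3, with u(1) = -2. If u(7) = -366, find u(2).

Let u(2) = z.
u(3) = 6 + 4z
u(4) = 24 + 13z
u(5) = 78 + 40z
u(6) = 240 + 121z
u(7) = 726 + 364z
So 726 + 364z = -366, giving z = -3.

-3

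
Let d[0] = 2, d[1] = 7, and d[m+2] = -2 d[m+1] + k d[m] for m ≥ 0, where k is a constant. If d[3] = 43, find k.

d[2] = -14 + 2k
d[3] = 28 + 3k
So 28 + 3k = 43, giving k = 5.

5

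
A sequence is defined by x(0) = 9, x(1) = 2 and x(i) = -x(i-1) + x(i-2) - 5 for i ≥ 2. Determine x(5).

x(2) = -2 + 9 - 5 = 2
x(3) = -2 + 2 - 5 = -5
x(4) = -(-5) + 2 - 5 = 2
x(5) = -2 + (-5) - 5 = -12

-12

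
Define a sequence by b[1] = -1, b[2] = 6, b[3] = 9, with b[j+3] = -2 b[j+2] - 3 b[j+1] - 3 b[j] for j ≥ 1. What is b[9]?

b[4] = -2*9 - 3*6 - 3*(-1) = -33
b[5] = -2*(-33) - 3*9 - 3*6 = 21
b[6] = -2*21 - 3*(-33) - 3*9 = 30
b[7] = -2*30 - 3*21 - 3*(-33) = -24
b[8] = -2*(-24) - 3*30 - 3*21 = -105
b[9] = -2*(-105) - 3*(-24) - 3*30 = 192

192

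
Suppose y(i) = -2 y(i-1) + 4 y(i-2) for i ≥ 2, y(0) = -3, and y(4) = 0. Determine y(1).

-4

Let y(1) = z.
y(2) = -12 - 2z
y(3) = 24 + 8z
y(4) = -96 - 24z
So -96 - 24z = 0, giving z = -4.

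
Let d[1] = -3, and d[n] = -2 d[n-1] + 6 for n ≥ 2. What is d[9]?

d[2] = -2*(-3) + 6 = 12
d[3] = -2*12 + 6 = -18
d[4] = -2*(-18) + 6 = 42
d[5] = -2*42 + 6 = -78
d[6] = -2*(-78) + 6 = 162
d[7] = -2*162 + 6 = -318
d[8] = -2*(-318) + 6 = 642
d[9] = -2*642 + 6 = -1278

-1278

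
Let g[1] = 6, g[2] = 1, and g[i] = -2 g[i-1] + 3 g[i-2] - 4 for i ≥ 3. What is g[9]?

6558

g[3] = -2*1 + 3*6 - 4 = 12
g[4] = -2*12 + 3*1 - 4 = -25
g[5] = -2*(-25) + 3*12 - 4 = 82
g[6] = -2*82 + 3*(-25) - 4 = -243
g[7] = -2*(-243) + 3*82 - 4 = 728
g[8] = -2*728 + 3*(-243) - 4 = -2189
g[9] = -2*(-2189) + 3*728 - 4 = 6558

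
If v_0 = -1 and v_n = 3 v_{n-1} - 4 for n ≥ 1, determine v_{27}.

-22876792454959

The fixed point is -4/(1 - 3) = 2, so v_n - 2 = 3(v_{n-1} - 2).
Hence v_n = -3·3^n + 2.
v_{27} = -3·3^{27} + 2 = -3·7625597484987 + 2 = -22876792454959.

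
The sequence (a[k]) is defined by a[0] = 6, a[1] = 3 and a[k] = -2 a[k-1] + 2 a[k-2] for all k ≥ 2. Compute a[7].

a[2] = -2·3 + 2·6 = 6
a[3] = -2·6 + 2·3 = -6
a[4] = -2·(-6) + 2·6 = 24
a[5] = -2·24 + 2·(-6) = -60
a[6] = -2·(-60) + 2·24 = 168
a[7] = -2·168 + 2·(-60) = -456

-456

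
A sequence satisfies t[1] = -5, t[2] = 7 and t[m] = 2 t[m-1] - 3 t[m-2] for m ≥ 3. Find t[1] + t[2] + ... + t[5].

55

t[3] = 2·7 - 3·(-5) = 29
t[4] = 2·29 - 3·7 = 37
t[5] = 2·37 - 3·29 = -13
Sum = (-5) + 7 + 29 + 37 + (-13) = 55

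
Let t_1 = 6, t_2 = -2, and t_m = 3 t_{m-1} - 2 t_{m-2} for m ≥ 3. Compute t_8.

-1010

t_3 = 3*(-2) - 2*6 = -18
t_4 = 3*(-18) - 2*(-2) = -50
t_5 = 3*(-50) - 2*(-18) = -114
t_6 = 3*(-114) - 2*(-50) = -242
t_7 = 3*(-242) - 2*(-114) = -498
t_8 = 3*(-498) - 2*(-242) = -1010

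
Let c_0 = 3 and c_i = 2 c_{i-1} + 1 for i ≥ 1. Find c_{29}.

2147483647

The fixed point is 1/(1 - 2) = -1, so c_i + 1 = 2(c_{i-1} + 1).
Hence c_i = 4·2^i - 1.
c_{29} = 4·2^{29} - 1 = 4·536870912 - 1 = 2147483647.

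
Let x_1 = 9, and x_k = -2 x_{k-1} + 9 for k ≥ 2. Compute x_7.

387

x_2 = -2·9 + 9 = -9
x_3 = -2·(-9) + 9 = 27
x_4 = -2·27 + 9 = -45
x_5 = -2·(-45) + 9 = 99
x_6 = -2·99 + 9 = -189
x_7 = -2·(-189) + 9 = 387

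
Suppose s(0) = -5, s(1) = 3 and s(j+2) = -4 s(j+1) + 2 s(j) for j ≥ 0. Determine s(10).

-3257952

s(2) = -4(3) + 2(-5) = -22
s(3) = -4(-22) + 2(3) = 94
s(4) = -4(94) + 2(-22) = -420
s(5) = -4(-420) + 2(94) = 1868
s(6) = -4(1868) + 2(-420) = -8312
s(7) = -4(-8312) + 2(1868) = 36984
s(8) = -4(36984) + 2(-8312) = -164560
s(9) = -4(-164560) + 2(36984) = 732208
s(10) = -4(732208) + 2(-164560) = -3257952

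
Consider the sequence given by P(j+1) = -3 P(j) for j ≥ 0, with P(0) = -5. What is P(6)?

P(1) = -3*(-5) = 15
P(2) = -3*15 = -45
P(3) = -3*(-45) = 135
P(4) = -3*135 = -405
P(5) = -3*(-405) = 1215
P(6) = -3*1215 = -3645

-3645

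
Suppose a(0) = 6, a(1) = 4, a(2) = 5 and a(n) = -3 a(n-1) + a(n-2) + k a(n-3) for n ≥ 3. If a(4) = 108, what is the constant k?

-5

a(3) = -11 + 6k
a(4) = 38 - 14k
So 38 - 14k = 108, giving k = -5.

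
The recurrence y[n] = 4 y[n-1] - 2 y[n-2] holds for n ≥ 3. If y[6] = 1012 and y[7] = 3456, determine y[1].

-2

Rearranging, y[n-2] = (y[n] - 4 y[n-1]) / -2.
y[5] = (3456 - 4·1012) / -2 = -592/-2 = 296
y[4] = (1012 - 4·296) / -2 = -172/-2 = 86
y[3] = (296 - 4·86) / -2 = -48/-2 = 24
y[2] = (86 - 4·24) / -2 = -10/-2 = 5
y[1] = (24 - 4·5) / -2 = 4/-2 = -2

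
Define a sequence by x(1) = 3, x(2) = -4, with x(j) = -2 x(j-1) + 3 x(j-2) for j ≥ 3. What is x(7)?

1277

x(3) = -2(-4) + 3(3) = 17
x(4) = -2(17) + 3(-4) = -46
x(5) = -2(-46) + 3(17) = 143
x(6) = -2(143) + 3(-46) = -424
x(7) = -2(-424) + 3(143) = 1277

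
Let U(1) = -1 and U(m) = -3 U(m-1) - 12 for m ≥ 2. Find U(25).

564859072959

The fixed point is -12/(1 + 3) = -3, so U(m) + 3 = -3(U(m-1) + 3).
Hence U(m) = 2·(-3)^{m-1} - 3.
U(25) = 2·(-3)^{24} - 3 = 2·282429536481 - 3 = 564859072959.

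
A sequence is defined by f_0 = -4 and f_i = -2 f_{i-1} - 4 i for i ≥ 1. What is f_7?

388

f_1 = -2(-4) - 4 = 4
f_2 = -2(4) - 8 = -16
f_3 = -2(-16) - 12 = 20
f_4 = -2(20) - 16 = -56
f_5 = -2(-56) - 20 = 92
f_6 = -2(92) - 24 = -208
f_7 = -2(-208) - 28 = 388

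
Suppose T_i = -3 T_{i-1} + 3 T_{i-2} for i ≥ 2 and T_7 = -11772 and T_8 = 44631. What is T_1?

-4

Rearranging, T_{i-2} = (T_i + 3 T_{i-1}) / 3.
T_6 = (44631 + 3(-11772)) / 3 = 9315/3 = 3105
T_5 = (-11772 + 3(3105)) / 3 = -2457/3 = -819
T_4 = (3105 + 3(-819)) / 3 = 648/3 = 216
T_3 = (-819 + 3(216)) / 3 = -171/3 = -57
T_2 = (216 + 3(-57)) / 3 = 45/3 = 15
T_1 = (-57 + 3(15)) / 3 = -12/3 = -4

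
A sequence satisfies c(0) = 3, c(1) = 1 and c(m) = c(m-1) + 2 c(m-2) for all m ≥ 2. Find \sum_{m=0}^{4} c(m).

c(2) = 1 + 2*3 = 7
c(3) = 7 + 2*1 = 9
c(4) = 9 + 2*7 = 23
Sum = 3 + 1 + 7 + 9 + 23 = 43

43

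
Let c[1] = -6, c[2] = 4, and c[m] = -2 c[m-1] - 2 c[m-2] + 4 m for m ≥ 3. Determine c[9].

-116

c[3] = -2(4) - 2(-6) + 12 = 16
c[4] = -2(16) - 2(4) + 16 = -24
c[5] = -2(-24) - 2(16) + 20 = 36
c[6] = -2(36) - 2(-24) + 24 = 0
c[7] = -2(0) - 2(36) + 28 = -44
c[8] = -2(-44) - 2(0) + 32 = 120
c[9] = -2(120) - 2(-44) + 36 = -116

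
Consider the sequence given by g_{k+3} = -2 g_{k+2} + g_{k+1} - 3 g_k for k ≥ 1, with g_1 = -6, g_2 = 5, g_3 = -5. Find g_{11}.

g_4 = -2*(-5) + 5 - 3*(-6) = 33
g_5 = -2*33 + (-5) - 3*5 = -86
g_6 = -2*(-86) + 33 - 3*(-5) = 220
g_7 = -2*220 + (-86) - 3*33 = -625
g_8 = -2*(-625) + 220 - 3*(-86) = 1728
g_9 = -2*1728 + (-625) - 3*220 = -4741
g_{10} = -2*(-4741) + 1728 - 3*(-625) = 13085
g_{11} = -2*13085 + (-4741) - 3*1728 = -36095

-36095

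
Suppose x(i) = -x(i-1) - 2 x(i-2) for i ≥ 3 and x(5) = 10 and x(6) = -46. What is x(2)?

Rearranging, x(i-2) = (x(i) + x(i-1)) / -2.
x(4) = (-46 + 10) / -2 = -36/-2 = 18
x(3) = (10 + 18) / -2 = 28/-2 = -14
x(2) = (18 + (-14)) / -2 = 4/-2 = -2

-2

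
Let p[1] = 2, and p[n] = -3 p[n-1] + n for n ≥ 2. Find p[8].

-3415

p[2] = -3(2) + 2 = -4
p[3] = -3(-4) + 3 = 15
p[4] = -3(15) + 4 = -41
p[5] = -3(-41) + 5 = 128
p[6] = -3(128) + 6 = -378
p[7] = -3(-378) + 7 = 1141
p[8] = -3(1141) + 8 = -3415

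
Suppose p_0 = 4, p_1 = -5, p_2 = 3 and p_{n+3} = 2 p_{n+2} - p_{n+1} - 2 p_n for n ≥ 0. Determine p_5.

17

p_3 = 2·3 - (-5) - 2·4 = 3
p_4 = 2·3 - 3 - 2·(-5) = 13
p_5 = 2·13 - 3 - 2·3 = 17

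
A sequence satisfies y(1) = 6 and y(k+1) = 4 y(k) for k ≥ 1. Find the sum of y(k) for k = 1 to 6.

8190

y(2) = 4·6 = 24
y(3) = 4·24 = 96
y(4) = 4·96 = 384
y(5) = 4·384 = 1536
y(6) = 4·1536 = 6144
Sum = 6 + 24 + 96 + 384 + 1536 + 6144 = 8190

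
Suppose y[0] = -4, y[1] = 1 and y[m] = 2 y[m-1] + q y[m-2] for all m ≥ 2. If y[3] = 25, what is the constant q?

-3

y[2] = 2 - 4q
y[3] = 4 - 7q
So 4 - 7q = 25, giving q = -3.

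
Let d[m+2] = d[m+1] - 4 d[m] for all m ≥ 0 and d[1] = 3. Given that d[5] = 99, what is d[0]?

3

Let d[0] = w.
d[2] = 3 - 4w
d[3] = -9 - 4w
d[4] = -21 + 12w
d[5] = 15 + 28w
So 15 + 28w = 99, giving w = 3.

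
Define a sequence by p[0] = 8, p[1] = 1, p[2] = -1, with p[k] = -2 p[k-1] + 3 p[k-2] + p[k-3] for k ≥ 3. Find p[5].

94

p[3] = -2·(-1) + 3·1 + 8 = 13
p[4] = -2·13 + 3·(-1) + 1 = -28
p[5] = -2·(-28) + 3·13 + (-1) = 94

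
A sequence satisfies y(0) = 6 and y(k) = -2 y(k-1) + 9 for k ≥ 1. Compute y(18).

786435

The fixed point is 9/(1 + 2) = 3, so y(k) - 3 = -2(y(k-1) - 3).
Hence y(k) = 3·(-2)^k + 3.
y(18) = 3·(-2)^{18} + 3 = 3·262144 + 3 = 786435.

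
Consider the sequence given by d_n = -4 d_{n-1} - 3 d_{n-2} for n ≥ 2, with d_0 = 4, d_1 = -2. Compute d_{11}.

d_2 = -4·(-2) - 3·4 = -4
d_3 = -4·(-4) - 3·(-2) = 22
d_4 = -4·22 - 3·(-4) = -76
d_5 = -4·(-76) - 3·22 = 238
d_6 = -4·238 - 3·(-76) = -724
d_7 = -4·(-724) - 3·238 = 2182
d_8 = -4·2182 - 3·(-724) = -6556
d_9 = -4·(-6556) - 3·2182 = 19678
d_{10} = -4·19678 - 3·(-6556) = -59044
d_{11} = -4·(-59044) - 3·19678 = 177142

177142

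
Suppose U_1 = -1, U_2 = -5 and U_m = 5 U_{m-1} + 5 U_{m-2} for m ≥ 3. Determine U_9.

U_3 = 5*(-5) + 5*(-1) = -30
U_4 = 5*(-30) + 5*(-5) = -175
U_5 = 5*(-175) + 5*(-30) = -1025
U_6 = 5*(-1025) + 5*(-175) = -6000
U_7 = 5*(-6000) + 5*(-1025) = -35125
U_8 = 5*(-35125) + 5*(-6000) = -205625
U_9 = 5*(-205625) + 5*(-35125) = -1203750

-1203750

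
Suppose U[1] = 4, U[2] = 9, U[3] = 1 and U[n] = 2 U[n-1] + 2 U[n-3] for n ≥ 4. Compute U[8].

428

U[4] = 2·1 + 2·4 = 10
U[5] = 2·10 + 2·9 = 38
U[6] = 2·38 + 2·1 = 78
U[7] = 2·78 + 2·10 = 176
U[8] = 2·176 + 2·38 = 428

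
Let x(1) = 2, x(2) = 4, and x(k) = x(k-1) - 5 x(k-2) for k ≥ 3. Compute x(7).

x(3) = 4 - 5·2 = -6
x(4) = (-6) - 5·4 = -26
x(5) = (-26) - 5·(-6) = 4
x(6) = 4 - 5·(-26) = 134
x(7) = 134 - 5·4 = 114

114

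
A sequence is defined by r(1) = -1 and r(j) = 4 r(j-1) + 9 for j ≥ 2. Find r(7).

r(2) = 4·(-1) + 9 = 5
r(3) = 4·5 + 9 = 29
r(4) = 4·29 + 9 = 125
r(5) = 4·125 + 9 = 509
r(6) = 4·509 + 9 = 2045
r(7) = 4·2045 + 9 = 8189

8189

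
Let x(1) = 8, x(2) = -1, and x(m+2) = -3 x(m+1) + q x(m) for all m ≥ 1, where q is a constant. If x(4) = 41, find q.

x(3) = 3 + 8q
x(4) = -9 - 25q
So -9 - 25q = 41, giving q = -2.

-2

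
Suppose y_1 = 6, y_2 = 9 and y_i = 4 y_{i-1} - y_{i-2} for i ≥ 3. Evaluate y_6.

1545

y_3 = 4*9 - 6 = 30
y_4 = 4*30 - 9 = 111
y_5 = 4*111 - 30 = 414
y_6 = 4*414 - 111 = 1545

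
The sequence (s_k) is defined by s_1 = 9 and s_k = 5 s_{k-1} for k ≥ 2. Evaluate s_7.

s_2 = 5*9 = 45
s_3 = 5*45 = 225
s_4 = 5*225 = 1125
s_5 = 5*1125 = 5625
s_6 = 5*5625 = 28125
s_7 = 5*28125 = 140625

140625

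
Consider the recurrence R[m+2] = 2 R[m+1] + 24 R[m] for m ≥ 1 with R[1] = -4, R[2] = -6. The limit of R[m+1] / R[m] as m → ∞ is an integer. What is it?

The characteristic equation is r^2 - 2r - 24 = 0, which factors as (r - 6)(r + 4) = 0.
So the roots are 6 and -4. Since |6| > |-4| and the coefficient of 6^m is non-zero, the ratio tends to 6.

6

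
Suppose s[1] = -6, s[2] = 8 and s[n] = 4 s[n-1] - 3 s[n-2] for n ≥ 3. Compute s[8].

15296

s[3] = 4*8 - 3*(-6) = 50
s[4] = 4*50 - 3*8 = 176
s[5] = 4*176 - 3*50 = 554
s[6] = 4*554 - 3*176 = 1688
s[7] = 4*1688 - 3*554 = 5090
s[8] = 4*5090 - 3*1688 = 15296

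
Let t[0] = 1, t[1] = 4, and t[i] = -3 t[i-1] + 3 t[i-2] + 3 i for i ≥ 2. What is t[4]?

t[2] = -3(4) + 3(1) + 6 = -3
t[3] = -3(-3) + 3(4) + 9 = 30
t[4] = -3(30) + 3(-3) + 12 = -87

-87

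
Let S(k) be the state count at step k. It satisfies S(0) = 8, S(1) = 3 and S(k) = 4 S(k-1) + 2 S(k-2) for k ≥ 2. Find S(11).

18221408

S(2) = 4·3 + 2·8 = 28
S(3) = 4·28 + 2·3 = 118
S(4) = 4·118 + 2·28 = 528
S(5) = 4·528 + 2·118 = 2348
S(6) = 4·2348 + 2·528 = 10448
S(7) = 4·10448 + 2·2348 = 46488
S(8) = 4·46488 + 2·10448 = 206848
S(9) = 4·206848 + 2·46488 = 920368
S(10) = 4·920368 + 2·206848 = 4095168
S(11) = 4·4095168 + 2·920368 = 18221408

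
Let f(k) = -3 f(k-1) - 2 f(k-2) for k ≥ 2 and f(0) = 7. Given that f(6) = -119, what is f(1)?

Let f(1) = w.
f(2) = -14 - 3w
f(3) = 42 + 7w
f(4) = -98 - 15w
f(5) = 210 + 31w
f(6) = -434 - 63w
So -434 - 63w = -119, giving w = -5.

-5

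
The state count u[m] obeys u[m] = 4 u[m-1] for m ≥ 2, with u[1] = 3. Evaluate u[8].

49152

u[2] = 4·3 = 12
u[3] = 4·12 = 48
u[4] = 4·48 = 192
u[5] = 4·192 = 768
u[6] = 4·768 = 3072
u[7] = 4·3072 = 12288
u[8] = 4·12288 = 49152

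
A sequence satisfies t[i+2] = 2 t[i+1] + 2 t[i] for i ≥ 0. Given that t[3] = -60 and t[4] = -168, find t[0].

Rearranging, t[i-2] = (t[i] - 2 t[i-1]) / 2.
t[2] = (-168 - 2*(-60)) / 2 = -48/2 = -24
t[1] = (-60 - 2*(-24)) / 2 = -12/2 = -6
t[0] = (-24 - 2*(-6)) / 2 = -12/2 = -6

-6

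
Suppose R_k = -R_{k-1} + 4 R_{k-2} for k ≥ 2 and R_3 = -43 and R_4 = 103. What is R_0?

Rearranging, R_{k-2} = (R_k + R_{k-1}) / 4.
R_2 = (103 + (-43)) / 4 = 60/4 = 15
R_1 = (-43 + 15) / 4 = -28/4 = -7
R_0 = (15 + (-7)) / 4 = 8/4 = 2

2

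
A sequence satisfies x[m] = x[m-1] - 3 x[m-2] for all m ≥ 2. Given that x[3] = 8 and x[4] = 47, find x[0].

2

Rearranging, x[m-2] = (x[m] - x[m-1]) / -3.
x[2] = (47 - 8) / -3 = 39/-3 = -13
x[1] = (8 - (-13)) / -3 = 21/-3 = -7
x[0] = (-13 - (-7)) / -3 = -6/-3 = 2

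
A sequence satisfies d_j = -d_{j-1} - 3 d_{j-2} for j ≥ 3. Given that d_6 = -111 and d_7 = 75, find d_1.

Rearranging, d_{j-2} = (d_j + d_{j-1}) / -3.
d_5 = (75 + (-111)) / -3 = -36/-3 = 12
d_4 = (-111 + 12) / -3 = -99/-3 = 33
d_3 = (12 + 33) / -3 = 45/-3 = -15
d_2 = (33 + (-15)) / -3 = 18/-3 = -6
d_1 = (-15 + (-6)) / -3 = -21/-3 = 7

7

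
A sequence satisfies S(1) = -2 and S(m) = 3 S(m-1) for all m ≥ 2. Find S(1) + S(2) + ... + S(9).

S(2) = 3·(-2) = -6
S(3) = 3·(-6) = -18
S(4) = 3·(-18) = -54
S(5) = 3·(-54) = -162
S(6) = 3·(-162) = -486
S(7) = 3·(-486) = -1458
S(8) = 3·(-1458) = -4374
S(9) = 3·(-4374) = -13122
Sum = (-2) + (-6) + (-18) + (-54) + (-162) + (-486) + (-1458) + (-4374) + (-13122) = -19682

-19682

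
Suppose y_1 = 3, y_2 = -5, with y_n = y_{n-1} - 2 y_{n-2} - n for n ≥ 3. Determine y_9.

-55

y_3 = (-5) - 2(3) - 3 = -14
y_4 = (-14) - 2(-5) - 4 = -8
y_5 = (-8) - 2(-14) - 5 = 15
y_6 = 15 - 2(-8) - 6 = 25
y_7 = 25 - 2(15) - 7 = -12
y_8 = (-12) - 2(25) - 8 = -70
y_9 = (-70) - 2(-12) - 9 = -55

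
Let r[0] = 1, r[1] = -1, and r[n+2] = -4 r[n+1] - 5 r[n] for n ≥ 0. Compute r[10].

2879

r[2] = -4(-1) - 5(1) = -1
r[3] = -4(-1) - 5(-1) = 9
r[4] = -4(9) - 5(-1) = -31
r[5] = -4(-31) - 5(9) = 79
r[6] = -4(79) - 5(-31) = -161
r[7] = -4(-161) - 5(79) = 249
r[8] = -4(249) - 5(-161) = -191
r[9] = -4(-191) - 5(249) = -481
r[10] = -4(-481) - 5(-191) = 2879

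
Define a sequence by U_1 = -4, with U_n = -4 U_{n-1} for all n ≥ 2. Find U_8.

U_2 = -4(-4) = 16
U_3 = -4(16) = -64
U_4 = -4(-64) = 256
U_5 = -4(256) = -1024
U_6 = -4(-1024) = 4096
U_7 = -4(4096) = -16384
U_8 = -4(-16384) = 65536

65536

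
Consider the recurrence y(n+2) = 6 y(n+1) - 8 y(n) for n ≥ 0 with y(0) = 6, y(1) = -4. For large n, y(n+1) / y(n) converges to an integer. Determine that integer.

The characteristic equation is r^2 - 6r + 8 = 0, which factors as (r - 4)(r - 2) = 0.
So the roots are 4 and 2. Since |4| > |2| and the coefficient of 4^n is non-zero, the ratio tends to 4.

4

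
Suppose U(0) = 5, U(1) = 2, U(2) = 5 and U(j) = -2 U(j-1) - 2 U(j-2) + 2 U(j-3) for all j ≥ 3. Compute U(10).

488

U(3) = -2(5) - 2(2) + 2(5) = -4
U(4) = -2(-4) - 2(5) + 2(2) = 2
U(5) = -2(2) - 2(-4) + 2(5) = 14
U(6) = -2(14) - 2(2) + 2(-4) = -40
U(7) = -2(-40) - 2(14) + 2(2) = 56
U(8) = -2(56) - 2(-40) + 2(14) = -4
U(9) = -2(-4) - 2(56) + 2(-40) = -184
U(10) = -2(-184) - 2(-4) + 2(56) = 488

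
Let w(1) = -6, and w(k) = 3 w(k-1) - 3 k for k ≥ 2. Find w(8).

-21309

w(2) = 3(-6) - 6 = -24
w(3) = 3(-24) - 9 = -81
w(4) = 3(-81) - 12 = -255
w(5) = 3(-255) - 15 = -780
w(6) = 3(-780) - 18 = -2358
w(7) = 3(-2358) - 21 = -7095
w(8) = 3(-7095) - 24 = -21309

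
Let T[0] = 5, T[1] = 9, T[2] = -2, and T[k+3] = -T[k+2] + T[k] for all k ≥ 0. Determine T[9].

6

T[3] = -(-2) + 5 = 7
T[4] = -7 + 9 = 2
T[5] = -2 + (-2) = -4
T[6] = -(-4) + 7 = 11
T[7] = -11 + 2 = -9
T[8] = -(-9) + (-4) = 5
T[9] = -5 + 11 = 6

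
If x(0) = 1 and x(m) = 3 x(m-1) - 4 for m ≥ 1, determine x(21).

The fixed point is -4/(1 - 3) = 2, so x(m) - 2 = 3(x(m-1) - 2).
Hence x(m) = -1·3^m + 2.
x(21) = -1·3^{21} + 2 = -1·10460353203 + 2 = -10460353201.

-10460353201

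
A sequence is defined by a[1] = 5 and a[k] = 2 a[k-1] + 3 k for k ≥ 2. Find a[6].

a[2] = 2(5) + 6 = 16
a[3] = 2(16) + 9 = 41
a[4] = 2(41) + 12 = 94
a[5] = 2(94) + 15 = 203
a[6] = 2(203) + 18 = 424

424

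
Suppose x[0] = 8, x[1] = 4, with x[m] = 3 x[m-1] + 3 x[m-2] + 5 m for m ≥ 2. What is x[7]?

x[2] = 3(4) + 3(8) + 10 = 46
x[3] = 3(46) + 3(4) + 15 = 165
x[4] = 3(165) + 3(46) + 20 = 653
x[5] = 3(653) + 3(165) + 25 = 2479
x[6] = 3(2479) + 3(653) + 30 = 9426
x[7] = 3(9426) + 3(2479) + 35 = 35750

35750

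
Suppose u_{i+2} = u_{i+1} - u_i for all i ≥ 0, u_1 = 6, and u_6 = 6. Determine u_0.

Let u_0 = y.
u_2 = 6 - y
u_3 = -y
u_4 = -6
u_5 = -6 + y
u_6 = y
So y = 6, giving y = 6.

6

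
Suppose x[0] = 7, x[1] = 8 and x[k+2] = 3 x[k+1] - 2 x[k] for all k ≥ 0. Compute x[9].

518

x[2] = 3·8 - 2·7 = 10
x[3] = 3·10 - 2·8 = 14
x[4] = 3·14 - 2·10 = 22
x[5] = 3·22 - 2·14 = 38
x[6] = 3·38 - 2·22 = 70
x[7] = 3·70 - 2·38 = 134
x[8] = 3·134 - 2·70 = 262
x[9] = 3·262 - 2·134 = 518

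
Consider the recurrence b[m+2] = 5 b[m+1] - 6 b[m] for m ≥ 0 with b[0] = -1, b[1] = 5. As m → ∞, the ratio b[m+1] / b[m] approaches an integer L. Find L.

3

The characteristic equation is r^2 - 5r + 6 = 0, which factors as (r - 3)(r - 2) = 0.
So the roots are 3 and 2. Since |3| > |2| and the coefficient of 3^m is non-zero, the ratio tends to 3.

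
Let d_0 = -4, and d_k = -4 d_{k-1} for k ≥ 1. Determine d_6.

-16384

d_1 = -4(-4) = 16
d_2 = -4(16) = -64
d_3 = -4(-64) = 256
d_4 = -4(256) = -1024
d_5 = -4(-1024) = 4096
d_6 = -4(4096) = -16384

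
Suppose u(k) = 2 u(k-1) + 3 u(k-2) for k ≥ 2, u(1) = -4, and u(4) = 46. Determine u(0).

Let u(0) = z.
u(2) = -8 + 3z
u(3) = -28 + 6z
u(4) = -80 + 21z
So -80 + 21z = 46, giving z = 6.

6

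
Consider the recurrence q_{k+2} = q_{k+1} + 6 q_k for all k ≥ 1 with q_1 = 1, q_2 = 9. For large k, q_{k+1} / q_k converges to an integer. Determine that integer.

3

The characteristic equation is r^2 - r - 6 = 0, which factors as (r - 3)(r + 2) = 0.
So the roots are 3 and -2. Since |3| > |-2| and the coefficient of 3^k is non-zero, the ratio tends to 3.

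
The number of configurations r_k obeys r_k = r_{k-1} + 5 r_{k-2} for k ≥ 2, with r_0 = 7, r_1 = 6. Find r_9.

41051

r_2 = 6 + 5(7) = 41
r_3 = 41 + 5(6) = 71
r_4 = 71 + 5(41) = 276
r_5 = 276 + 5(71) = 631
r_6 = 631 + 5(276) = 2011
r_7 = 2011 + 5(631) = 5166
r_8 = 5166 + 5(2011) = 15221
r_9 = 15221 + 5(5166) = 41051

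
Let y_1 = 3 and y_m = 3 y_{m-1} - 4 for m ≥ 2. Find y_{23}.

The fixed point is -4/(1 - 3) = 2, so y_m - 2 = 3(y_{m-1} - 2).
Hence y_m = 1·3^{m-1} + 2.
y_{23} = 1·3^{22} + 2 = 1·31381059609 + 2 = 31381059611.

31381059611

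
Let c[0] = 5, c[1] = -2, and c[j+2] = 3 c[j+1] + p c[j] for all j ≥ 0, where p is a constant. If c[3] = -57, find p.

c[2] = -6 + 5p
c[3] = -18 + 13p
So -18 + 13p = -57, giving p = -3.

-3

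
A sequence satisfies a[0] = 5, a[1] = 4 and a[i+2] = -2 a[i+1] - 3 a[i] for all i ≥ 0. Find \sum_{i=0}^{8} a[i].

-395

a[2] = -2(4) - 3(5) = -23
a[3] = -2(-23) - 3(4) = 34
a[4] = -2(34) - 3(-23) = 1
a[5] = -2(1) - 3(34) = -104
a[6] = -2(-104) - 3(1) = 205
a[7] = -2(205) - 3(-104) = -98
a[8] = -2(-98) - 3(205) = -419
Sum = 5 + 4 + (-23) + 34 + 1 + (-104) + 205 + (-98) + (-419) = -395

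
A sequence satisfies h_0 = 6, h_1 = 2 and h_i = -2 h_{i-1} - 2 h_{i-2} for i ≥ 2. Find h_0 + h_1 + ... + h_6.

52

h_2 = -2*2 - 2*6 = -16
h_3 = -2*(-16) - 2*2 = 28
h_4 = -2*28 - 2*(-16) = -24
h_5 = -2*(-24) - 2*28 = -8
h_6 = -2*(-8) - 2*(-24) = 64
Sum = 6 + 2 + (-16) + 28 + (-24) + (-8) + 64 = 52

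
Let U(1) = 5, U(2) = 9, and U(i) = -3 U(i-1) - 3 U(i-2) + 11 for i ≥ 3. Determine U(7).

-91

U(3) = -3(9) - 3(5) + 11 = -31
U(4) = -3(-31) - 3(9) + 11 = 77
U(5) = -3(77) - 3(-31) + 11 = -127
U(6) = -3(-127) - 3(77) + 11 = 161
U(7) = -3(161) - 3(-127) + 11 = -91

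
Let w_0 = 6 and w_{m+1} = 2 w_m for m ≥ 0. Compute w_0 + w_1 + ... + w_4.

w_1 = 2·6 = 12
w_2 = 2·12 = 24
w_3 = 2·24 = 48
w_4 = 2·48 = 96
Sum = 6 + 12 + 24 + 48 + 96 = 186

186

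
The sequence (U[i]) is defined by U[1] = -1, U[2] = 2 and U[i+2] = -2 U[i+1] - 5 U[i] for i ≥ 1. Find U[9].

359

U[3] = -2*2 - 5*(-1) = 1
U[4] = -2*1 - 5*2 = -12
U[5] = -2*(-12) - 5*1 = 19
U[6] = -2*19 - 5*(-12) = 22
U[7] = -2*22 - 5*19 = -139
U[8] = -2*(-139) - 5*22 = 168
U[9] = -2*168 - 5*(-139) = 359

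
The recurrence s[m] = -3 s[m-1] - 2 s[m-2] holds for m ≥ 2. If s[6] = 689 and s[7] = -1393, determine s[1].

Rearranging, s[m-2] = (s[m] + 3 s[m-1]) / -2.
s[5] = (-1393 + 3(689)) / -2 = 674/-2 = -337
s[4] = (689 + 3(-337)) / -2 = -322/-2 = 161
s[3] = (-337 + 3(161)) / -2 = 146/-2 = -73
s[2] = (161 + 3(-73)) / -2 = -58/-2 = 29
s[1] = (-73 + 3(29)) / -2 = 14/-2 = -7

-7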